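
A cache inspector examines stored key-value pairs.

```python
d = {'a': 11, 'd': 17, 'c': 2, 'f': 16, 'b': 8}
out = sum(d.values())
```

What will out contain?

Step 1: d.values() = [11, 17, 2, 16, 8].
Step 2: sum = 54.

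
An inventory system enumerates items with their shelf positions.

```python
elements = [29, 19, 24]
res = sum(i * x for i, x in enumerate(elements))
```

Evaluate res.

Step 1: Compute i * x for each (i, x) in enumerate([29, 19, 24]):
  i=0, x=29: 0*29 = 0
  i=1, x=19: 1*19 = 19
  i=2, x=24: 2*24 = 48
Step 2: sum = 0 + 19 + 48 = 67.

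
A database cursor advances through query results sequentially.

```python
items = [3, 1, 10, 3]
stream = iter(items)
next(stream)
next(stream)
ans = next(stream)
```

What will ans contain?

Step 1: Create iterator over [3, 1, 10, 3].
Step 2: next() consumes 3.
Step 3: next() consumes 1.
Step 4: next() returns 10.
Therefore ans = 10.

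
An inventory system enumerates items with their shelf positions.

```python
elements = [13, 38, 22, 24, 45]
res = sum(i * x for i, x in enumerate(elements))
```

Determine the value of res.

Step 1: Compute i * x for each (i, x) in enumerate([13, 38, 22, 24, 45]):
  i=0, x=13: 0*13 = 0
  i=1, x=38: 1*38 = 38
  i=2, x=22: 2*22 = 44
  i=3, x=24: 3*24 = 72
  i=4, x=45: 4*45 = 180
Step 2: sum = 0 + 38 + 44 + 72 + 180 = 334.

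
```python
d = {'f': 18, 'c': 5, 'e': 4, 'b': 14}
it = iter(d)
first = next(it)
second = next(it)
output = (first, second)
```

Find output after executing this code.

Step 1: iter(d) iterates over keys: ['f', 'c', 'e', 'b'].
Step 2: first = next(it) = 'f', second = next(it) = 'c'.
Therefore output = ('f', 'c').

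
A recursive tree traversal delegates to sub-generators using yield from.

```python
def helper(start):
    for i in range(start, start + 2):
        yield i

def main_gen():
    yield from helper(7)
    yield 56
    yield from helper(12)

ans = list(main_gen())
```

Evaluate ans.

Step 1: main_gen() delegates to helper(7):
  yield 7
  yield 8
Step 2: yield 56
Step 3: Delegates to helper(12):
  yield 12
  yield 13
Therefore ans = [7, 8, 56, 12, 13].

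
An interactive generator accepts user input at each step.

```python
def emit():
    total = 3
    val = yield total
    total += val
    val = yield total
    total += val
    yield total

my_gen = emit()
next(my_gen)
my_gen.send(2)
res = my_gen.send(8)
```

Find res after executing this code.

Step 1: next() -> yield total=3.
Step 2: send(2) -> val=2, total = 3+2 = 5, yield 5.
Step 3: send(8) -> val=8, total = 5+8 = 13, yield 13.
Therefore res = 13.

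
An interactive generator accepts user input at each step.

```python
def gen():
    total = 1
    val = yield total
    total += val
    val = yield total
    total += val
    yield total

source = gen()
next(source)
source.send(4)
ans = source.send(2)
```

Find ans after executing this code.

Step 1: next() -> yield total=1.
Step 2: send(4) -> val=4, total = 1+4 = 5, yield 5.
Step 3: send(2) -> val=2, total = 5+2 = 7, yield 7.
Therefore ans = 7.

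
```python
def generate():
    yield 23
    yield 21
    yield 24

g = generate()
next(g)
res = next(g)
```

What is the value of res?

Step 1: generate() creates a generator.
Step 2: next(g) yields 23 (consumed and discarded).
Step 3: next(g) yields 21, assigned to res.
Therefore res = 21.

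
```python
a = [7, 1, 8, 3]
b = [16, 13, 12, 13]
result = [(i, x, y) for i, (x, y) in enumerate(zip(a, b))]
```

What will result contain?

Step 1: enumerate(zip(a, b)) gives index with paired elements:
  i=0: (7, 16)
  i=1: (1, 13)
  i=2: (8, 12)
  i=3: (3, 13)
Therefore result = [(0, 7, 16), (1, 1, 13), (2, 8, 12), (3, 3, 13)].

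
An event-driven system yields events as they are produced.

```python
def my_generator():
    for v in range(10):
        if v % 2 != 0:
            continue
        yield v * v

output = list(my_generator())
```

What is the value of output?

Step 1: Only yield v**2 when v is divisible by 2:
  v=0: 0 % 2 == 0, yield 0**2 = 0
  v=2: 2 % 2 == 0, yield 2**2 = 4
  v=4: 4 % 2 == 0, yield 4**2 = 16
  v=6: 6 % 2 == 0, yield 6**2 = 36
  v=8: 8 % 2 == 0, yield 8**2 = 64
Therefore output = [0, 4, 16, 36, 64].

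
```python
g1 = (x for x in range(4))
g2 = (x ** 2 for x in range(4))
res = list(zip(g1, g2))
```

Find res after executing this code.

Step 1: g1 produces [0, 1, 2, 3].
Step 2: g2 produces [0, 1, 4, 9].
Step 3: zip pairs them: [(0, 0), (1, 1), (2, 4), (3, 9)].
Therefore res = [(0, 0), (1, 1), (2, 4), (3, 9)].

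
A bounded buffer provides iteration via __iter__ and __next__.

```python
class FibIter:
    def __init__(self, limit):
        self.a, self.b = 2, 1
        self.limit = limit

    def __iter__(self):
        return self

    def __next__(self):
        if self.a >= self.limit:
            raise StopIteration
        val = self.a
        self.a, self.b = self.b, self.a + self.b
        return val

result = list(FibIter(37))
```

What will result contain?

Step 1: Fibonacci-like sequence (a=2, b=1) until >= 37:
  Yield 2, then a,b = 1,3
  Yield 1, then a,b = 3,4
  Yield 3, then a,b = 4,7
  Yield 4, then a,b = 7,11
  Yield 7, then a,b = 11,18
  Yield 11, then a,b = 18,29
  Yield 18, then a,b = 29,47
  Yield 29, then a,b = 47,76
Step 2: 47 >= 37, stop.
Therefore result = [2, 1, 3, 4, 7, 11, 18, 29].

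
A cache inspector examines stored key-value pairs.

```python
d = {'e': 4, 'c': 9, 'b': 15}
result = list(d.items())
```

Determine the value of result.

Step 1: d.items() returns (key, value) pairs in insertion order.
Therefore result = [('e', 4), ('c', 9), ('b', 15)].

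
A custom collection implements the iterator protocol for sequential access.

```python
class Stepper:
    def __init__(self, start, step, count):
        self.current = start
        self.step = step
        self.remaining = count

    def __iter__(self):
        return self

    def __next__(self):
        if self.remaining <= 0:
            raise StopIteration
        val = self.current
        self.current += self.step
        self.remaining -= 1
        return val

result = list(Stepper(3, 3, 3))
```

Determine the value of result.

Step 1: Stepper starts at 3, increments by 3, for 3 steps:
  Yield 3, then current += 3
  Yield 6, then current += 3
  Yield 9, then current += 3
Therefore result = [3, 6, 9].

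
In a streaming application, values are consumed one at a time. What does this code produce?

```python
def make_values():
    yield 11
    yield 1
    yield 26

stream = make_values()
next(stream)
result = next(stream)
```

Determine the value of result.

Step 1: make_values() creates a generator.
Step 2: next(stream) yields 11 (consumed and discarded).
Step 3: next(stream) yields 1, assigned to result.
Therefore result = 1.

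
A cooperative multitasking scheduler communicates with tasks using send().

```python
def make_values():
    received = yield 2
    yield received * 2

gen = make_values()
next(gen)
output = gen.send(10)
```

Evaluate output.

Step 1: next(gen) advances to first yield, producing 2.
Step 2: send(10) resumes, received = 10.
Step 3: yield received * 2 = 10 * 2 = 20.
Therefore output = 20.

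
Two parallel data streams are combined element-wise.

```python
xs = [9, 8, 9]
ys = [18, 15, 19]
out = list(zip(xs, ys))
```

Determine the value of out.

Step 1: zip pairs elements at same index:
  Index 0: (9, 18)
  Index 1: (8, 15)
  Index 2: (9, 19)
Therefore out = [(9, 18), (8, 15), (9, 19)].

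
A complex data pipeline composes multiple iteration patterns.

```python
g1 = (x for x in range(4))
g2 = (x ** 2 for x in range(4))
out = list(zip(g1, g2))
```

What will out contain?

Step 1: g1 produces [0, 1, 2, 3].
Step 2: g2 produces [0, 1, 4, 9].
Step 3: zip pairs them: [(0, 0), (1, 1), (2, 4), (3, 9)].
Therefore out = [(0, 0), (1, 1), (2, 4), (3, 9)].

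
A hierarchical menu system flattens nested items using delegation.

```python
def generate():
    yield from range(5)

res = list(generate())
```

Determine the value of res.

Step 1: yield from delegates to the iterable, yielding each element.
Step 2: Collected values: [0, 1, 2, 3, 4].
Therefore res = [0, 1, 2, 3, 4].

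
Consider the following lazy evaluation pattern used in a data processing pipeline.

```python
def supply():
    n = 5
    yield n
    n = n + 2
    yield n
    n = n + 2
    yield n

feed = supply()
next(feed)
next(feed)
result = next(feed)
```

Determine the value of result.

Step 1: Trace through generator execution:
  Yield 1: n starts at 5, yield 5
  Yield 2: n = 5 + 2 = 7, yield 7
  Yield 3: n = 7 + 2 = 9, yield 9
Step 2: First next() gets 5, second next() gets the second value, third next() yields 9.
Therefore result = 9.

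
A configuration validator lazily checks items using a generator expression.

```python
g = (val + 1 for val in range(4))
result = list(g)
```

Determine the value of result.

Step 1: For each val in range(4), compute val+1:
  val=0: 0+1 = 1
  val=1: 1+1 = 2
  val=2: 2+1 = 3
  val=3: 3+1 = 4
Therefore result = [1, 2, 3, 4].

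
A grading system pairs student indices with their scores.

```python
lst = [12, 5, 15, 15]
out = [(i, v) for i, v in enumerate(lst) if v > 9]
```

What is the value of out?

Step 1: Filter enumerate([12, 5, 15, 15]) keeping v > 9:
  (0, 12): 12 > 9, included
  (1, 5): 5 <= 9, excluded
  (2, 15): 15 > 9, included
  (3, 15): 15 > 9, included
Therefore out = [(0, 12), (2, 15), (3, 15)].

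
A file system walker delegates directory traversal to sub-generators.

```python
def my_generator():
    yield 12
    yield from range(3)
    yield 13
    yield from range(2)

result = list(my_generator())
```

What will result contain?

Step 1: Trace yields in order:
  yield 12
  yield 0
  yield 1
  yield 2
  yield 13
  yield 0
  yield 1
Therefore result = [12, 0, 1, 2, 13, 0, 1].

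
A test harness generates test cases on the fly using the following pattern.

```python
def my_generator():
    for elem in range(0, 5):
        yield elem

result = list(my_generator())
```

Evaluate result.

Step 1: The generator yields each value from range(0, 5).
Step 2: list() consumes all yields: [0, 1, 2, 3, 4].
Therefore result = [0, 1, 2, 3, 4].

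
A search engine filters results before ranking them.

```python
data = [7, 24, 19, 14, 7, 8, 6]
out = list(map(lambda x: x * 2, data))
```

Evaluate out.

Step 1: Apply lambda x: x * 2 to each element:
  7 -> 14
  24 -> 48
  19 -> 38
  14 -> 28
  7 -> 14
  8 -> 16
  6 -> 12
Therefore out = [14, 48, 38, 28, 14, 16, 12].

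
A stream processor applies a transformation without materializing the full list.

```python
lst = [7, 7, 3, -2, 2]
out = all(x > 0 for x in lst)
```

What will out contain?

Step 1: Check x > 0 for each element in [7, 7, 3, -2, 2]:
  7 > 0: True
  7 > 0: True
  3 > 0: True
  -2 > 0: False
  2 > 0: True
Step 2: all() returns False.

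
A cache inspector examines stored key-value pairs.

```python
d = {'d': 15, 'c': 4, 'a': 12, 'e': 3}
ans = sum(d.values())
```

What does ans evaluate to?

Step 1: d.values() = [15, 4, 12, 3].
Step 2: sum = 34.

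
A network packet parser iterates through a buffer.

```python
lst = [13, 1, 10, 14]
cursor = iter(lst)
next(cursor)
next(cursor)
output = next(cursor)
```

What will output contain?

Step 1: Create iterator over [13, 1, 10, 14].
Step 2: next() consumes 13.
Step 3: next() consumes 1.
Step 4: next() returns 10.
Therefore output = 10.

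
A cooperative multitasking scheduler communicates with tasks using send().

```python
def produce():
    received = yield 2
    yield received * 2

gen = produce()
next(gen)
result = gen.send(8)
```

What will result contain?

Step 1: next(gen) advances to first yield, producing 2.
Step 2: send(8) resumes, received = 8.
Step 3: yield received * 2 = 8 * 2 = 16.
Therefore result = 16.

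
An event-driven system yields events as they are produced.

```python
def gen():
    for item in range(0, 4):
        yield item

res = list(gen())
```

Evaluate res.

Step 1: The generator yields each value from range(0, 4).
Step 2: list() consumes all yields: [0, 1, 2, 3].
Therefore res = [0, 1, 2, 3].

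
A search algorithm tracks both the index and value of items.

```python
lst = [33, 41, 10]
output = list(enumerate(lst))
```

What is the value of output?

Step 1: enumerate pairs each element with its index:
  (0, 33)
  (1, 41)
  (2, 10)
Therefore output = [(0, 33), (1, 41), (2, 10)].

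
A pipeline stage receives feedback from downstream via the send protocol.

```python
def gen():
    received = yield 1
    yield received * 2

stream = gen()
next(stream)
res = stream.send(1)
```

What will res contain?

Step 1: next(stream) advances to first yield, producing 1.
Step 2: send(1) resumes, received = 1.
Step 3: yield received * 2 = 1 * 2 = 2.
Therefore res = 2.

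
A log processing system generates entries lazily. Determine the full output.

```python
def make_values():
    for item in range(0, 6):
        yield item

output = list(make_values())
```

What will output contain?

Step 1: The generator yields each value from range(0, 6).
Step 2: list() consumes all yields: [0, 1, 2, 3, 4, 5].
Therefore output = [0, 1, 2, 3, 4, 5].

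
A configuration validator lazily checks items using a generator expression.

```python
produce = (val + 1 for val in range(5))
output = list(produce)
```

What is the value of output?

Step 1: For each val in range(5), compute val+1:
  val=0: 0+1 = 1
  val=1: 1+1 = 2
  val=2: 2+1 = 3
  val=3: 3+1 = 4
  val=4: 4+1 = 5
Therefore output = [1, 2, 3, 4, 5].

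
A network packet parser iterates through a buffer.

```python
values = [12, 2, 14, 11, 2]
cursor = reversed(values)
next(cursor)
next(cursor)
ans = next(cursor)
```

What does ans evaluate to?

Step 1: reversed([12, 2, 14, 11, 2]) gives iterator: [2, 11, 14, 2, 12].
Step 2: First next() = 2, second next() = 11.
Step 3: Third next() = 14.
Therefore ans = 14.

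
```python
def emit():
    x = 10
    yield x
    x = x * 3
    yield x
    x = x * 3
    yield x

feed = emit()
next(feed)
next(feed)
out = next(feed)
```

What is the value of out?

Step 1: Trace through generator execution:
  Yield 1: x starts at 10, yield 10
  Yield 2: x = 10 * 3 = 30, yield 30
  Yield 3: x = 30 * 3 = 90, yield 90
Step 2: First next() gets 10, second next() gets the second value, third next() yields 90.
Therefore out = 90.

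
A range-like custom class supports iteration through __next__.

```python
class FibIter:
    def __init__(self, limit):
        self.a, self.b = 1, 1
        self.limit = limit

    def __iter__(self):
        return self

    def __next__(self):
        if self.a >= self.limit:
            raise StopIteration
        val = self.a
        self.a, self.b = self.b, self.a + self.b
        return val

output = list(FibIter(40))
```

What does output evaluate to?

Step 1: Fibonacci-like sequence (a=1, b=1) until >= 40:
  Yield 1, then a,b = 1,2
  Yield 1, then a,b = 2,3
  Yield 2, then a,b = 3,5
  Yield 3, then a,b = 5,8
  Yield 5, then a,b = 8,13
  Yield 8, then a,b = 13,21
  Yield 13, then a,b = 21,34
  Yield 21, then a,b = 34,55
  Yield 34, then a,b = 55,89
Step 2: 55 >= 40, stop.
Therefore output = [1, 1, 2, 3, 5, 8, 13, 21, 34].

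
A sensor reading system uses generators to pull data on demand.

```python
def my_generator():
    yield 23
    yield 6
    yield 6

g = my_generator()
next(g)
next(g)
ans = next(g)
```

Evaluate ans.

Step 1: my_generator() creates a generator.
Step 2: next(g) yields 23 (consumed and discarded).
Step 3: next(g) yields 6 (consumed and discarded).
Step 4: next(g) yields 6, assigned to ans.
Therefore ans = 6.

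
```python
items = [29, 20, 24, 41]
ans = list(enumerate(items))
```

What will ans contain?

Step 1: enumerate pairs each element with its index:
  (0, 29)
  (1, 20)
  (2, 24)
  (3, 41)
Therefore ans = [(0, 29), (1, 20), (2, 24), (3, 41)].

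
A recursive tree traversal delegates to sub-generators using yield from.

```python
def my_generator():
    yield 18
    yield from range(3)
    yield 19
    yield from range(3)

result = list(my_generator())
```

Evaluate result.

Step 1: Trace yields in order:
  yield 18
  yield 0
  yield 1
  yield 2
  yield 19
  yield 0
  yield 1
  yield 2
Therefore result = [18, 0, 1, 2, 19, 0, 1, 2].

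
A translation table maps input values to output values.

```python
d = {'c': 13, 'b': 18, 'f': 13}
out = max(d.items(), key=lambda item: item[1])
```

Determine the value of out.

Step 1: Find item with maximum value:
  ('c', 13)
  ('b', 18)
  ('f', 13)
Step 2: Maximum value is 18 at key 'b'.
Therefore out = ('b', 18).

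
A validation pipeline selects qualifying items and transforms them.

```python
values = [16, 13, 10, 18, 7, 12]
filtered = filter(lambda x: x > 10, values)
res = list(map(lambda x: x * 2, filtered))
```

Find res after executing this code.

Step 1: Filter values for elements > 10:
  16: kept
  13: kept
  10: removed
  18: kept
  7: removed
  12: kept
Step 2: Map x * 2 on filtered [16, 13, 18, 12]:
  16 -> 32
  13 -> 26
  18 -> 36
  12 -> 24
Therefore res = [32, 26, 36, 24].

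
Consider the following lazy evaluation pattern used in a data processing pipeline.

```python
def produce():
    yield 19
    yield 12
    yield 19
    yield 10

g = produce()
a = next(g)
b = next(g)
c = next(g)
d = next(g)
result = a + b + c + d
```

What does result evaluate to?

Step 1: Create generator and consume all values:
  a = next(g) = 19
  b = next(g) = 12
  c = next(g) = 19
  d = next(g) = 10
Step 2: result = 19 + 12 + 19 + 10 = 60.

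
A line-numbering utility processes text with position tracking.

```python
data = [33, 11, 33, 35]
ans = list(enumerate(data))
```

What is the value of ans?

Step 1: enumerate pairs each element with its index:
  (0, 33)
  (1, 11)
  (2, 33)
  (3, 35)
Therefore ans = [(0, 33), (1, 11), (2, 33), (3, 35)].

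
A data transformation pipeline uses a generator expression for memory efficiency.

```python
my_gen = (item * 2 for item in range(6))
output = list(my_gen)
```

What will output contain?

Step 1: For each item in range(6), compute item*2:
  item=0: 0*2 = 0
  item=1: 1*2 = 2
  item=2: 2*2 = 4
  item=3: 3*2 = 6
  item=4: 4*2 = 8
  item=5: 5*2 = 10
Therefore output = [0, 2, 4, 6, 8, 10].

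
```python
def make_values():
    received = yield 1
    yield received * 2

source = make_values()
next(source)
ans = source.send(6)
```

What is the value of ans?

Step 1: next(source) advances to first yield, producing 1.
Step 2: send(6) resumes, received = 6.
Step 3: yield received * 2 = 6 * 2 = 12.
Therefore ans = 12.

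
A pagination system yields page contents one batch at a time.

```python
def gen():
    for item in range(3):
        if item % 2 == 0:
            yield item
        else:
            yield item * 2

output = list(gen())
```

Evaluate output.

Step 1: For each item in range(3), yield item if even, else item*2:
  item=0 (even): yield 0
  item=1 (odd): yield 1*2 = 2
  item=2 (even): yield 2
Therefore output = [0, 2, 2].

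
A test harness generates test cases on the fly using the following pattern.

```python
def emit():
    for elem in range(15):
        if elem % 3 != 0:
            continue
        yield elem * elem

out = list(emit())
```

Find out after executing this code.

Step 1: Only yield elem**2 when elem is divisible by 3:
  elem=0: 0 % 3 == 0, yield 0**2 = 0
  elem=3: 3 % 3 == 0, yield 3**2 = 9
  elem=6: 6 % 3 == 0, yield 6**2 = 36
  elem=9: 9 % 3 == 0, yield 9**2 = 81
  elem=12: 12 % 3 == 0, yield 12**2 = 144
Therefore out = [0, 9, 36, 81, 144].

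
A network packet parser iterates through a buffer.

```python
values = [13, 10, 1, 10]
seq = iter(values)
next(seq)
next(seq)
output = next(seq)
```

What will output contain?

Step 1: Create iterator over [13, 10, 1, 10].
Step 2: next() consumes 13.
Step 3: next() consumes 10.
Step 4: next() returns 1.
Therefore output = 1.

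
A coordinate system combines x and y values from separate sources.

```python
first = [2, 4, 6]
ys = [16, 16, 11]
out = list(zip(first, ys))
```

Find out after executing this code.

Step 1: zip pairs elements at same index:
  Index 0: (2, 16)
  Index 1: (4, 16)
  Index 2: (6, 11)
Therefore out = [(2, 16), (4, 16), (6, 11)].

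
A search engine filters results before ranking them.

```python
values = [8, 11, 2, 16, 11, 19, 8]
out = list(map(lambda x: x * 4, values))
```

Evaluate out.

Step 1: Apply lambda x: x * 4 to each element:
  8 -> 32
  11 -> 44
  2 -> 8
  16 -> 64
  11 -> 44
  19 -> 76
  8 -> 32
Therefore out = [32, 44, 8, 64, 44, 76, 32].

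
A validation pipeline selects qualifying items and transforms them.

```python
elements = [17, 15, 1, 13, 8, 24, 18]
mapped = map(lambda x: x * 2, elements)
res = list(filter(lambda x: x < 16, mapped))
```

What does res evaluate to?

Step 1: Map x * 2:
  17 -> 34
  15 -> 30
  1 -> 2
  13 -> 26
  8 -> 16
  24 -> 48
  18 -> 36
Step 2: Filter for < 16:
  34: removed
  30: removed
  2: kept
  26: removed
  16: removed
  48: removed
  36: removed
Therefore res = [2].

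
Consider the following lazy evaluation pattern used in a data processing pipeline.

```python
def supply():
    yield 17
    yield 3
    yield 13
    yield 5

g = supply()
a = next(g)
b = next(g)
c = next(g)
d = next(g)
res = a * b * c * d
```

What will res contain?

Step 1: Create generator and consume all values:
  a = next(g) = 17
  b = next(g) = 3
  c = next(g) = 13
  d = next(g) = 5
Step 2: res = 17 * 3 * 13 * 5 = 3315.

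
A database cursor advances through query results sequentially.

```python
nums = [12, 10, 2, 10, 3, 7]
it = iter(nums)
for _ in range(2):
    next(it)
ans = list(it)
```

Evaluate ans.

Step 1: Create iterator over [12, 10, 2, 10, 3, 7].
Step 2: Advance 2 positions (consuming [12, 10]).
Step 3: list() collects remaining elements: [2, 10, 3, 7].
Therefore ans = [2, 10, 3, 7].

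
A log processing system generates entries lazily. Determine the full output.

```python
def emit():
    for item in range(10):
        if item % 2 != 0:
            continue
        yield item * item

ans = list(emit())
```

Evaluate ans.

Step 1: Only yield item**2 when item is divisible by 2:
  item=0: 0 % 2 == 0, yield 0**2 = 0
  item=2: 2 % 2 == 0, yield 2**2 = 4
  item=4: 4 % 2 == 0, yield 4**2 = 16
  item=6: 6 % 2 == 0, yield 6**2 = 36
  item=8: 8 % 2 == 0, yield 8**2 = 64
Therefore ans = [0, 4, 16, 36, 64].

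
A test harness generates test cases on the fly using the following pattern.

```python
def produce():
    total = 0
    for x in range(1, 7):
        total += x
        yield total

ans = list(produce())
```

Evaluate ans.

Step 1: Generator accumulates running sum:
  x=1: total = 1, yield 1
  x=2: total = 3, yield 3
  x=3: total = 6, yield 6
  x=4: total = 10, yield 10
  x=5: total = 15, yield 15
  x=6: total = 21, yield 21
Therefore ans = [1, 3, 6, 10, 15, 21].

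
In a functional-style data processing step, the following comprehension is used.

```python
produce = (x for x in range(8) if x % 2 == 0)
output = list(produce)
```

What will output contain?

Step 1: Filter range(8) keeping only even values:
  x=0: even, included
  x=1: odd, excluded
  x=2: even, included
  x=3: odd, excluded
  x=4: even, included
  x=5: odd, excluded
  x=6: even, included
  x=7: odd, excluded
Therefore output = [0, 2, 4, 6].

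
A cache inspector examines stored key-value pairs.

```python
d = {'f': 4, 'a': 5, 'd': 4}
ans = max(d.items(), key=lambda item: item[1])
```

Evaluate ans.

Step 1: Find item with maximum value:
  ('f', 4)
  ('a', 5)
  ('d', 4)
Step 2: Maximum value is 5 at key 'a'.
Therefore ans = ('a', 5).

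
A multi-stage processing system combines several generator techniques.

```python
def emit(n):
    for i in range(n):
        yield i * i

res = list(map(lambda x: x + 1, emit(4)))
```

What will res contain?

Step 1: emit(4) yields squares: [0, 1, 4, 9].
Step 2: map adds 1 to each: [1, 2, 5, 10].
Therefore res = [1, 2, 5, 10].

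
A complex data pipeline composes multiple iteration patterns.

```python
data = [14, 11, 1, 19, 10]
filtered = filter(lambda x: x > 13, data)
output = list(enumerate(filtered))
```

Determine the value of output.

Step 1: Filter [14, 11, 1, 19, 10] for > 13: [14, 19].
Step 2: enumerate re-indexes from 0: [(0, 14), (1, 19)].
Therefore output = [(0, 14), (1, 19)].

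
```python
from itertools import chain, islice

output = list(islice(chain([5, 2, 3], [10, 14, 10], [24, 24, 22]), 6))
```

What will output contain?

Step 1: chain([5, 2, 3], [10, 14, 10], [24, 24, 22]) = [5, 2, 3, 10, 14, 10, 24, 24, 22].
Step 2: islice takes first 6 elements: [5, 2, 3, 10, 14, 10].
Therefore output = [5, 2, 3, 10, 14, 10].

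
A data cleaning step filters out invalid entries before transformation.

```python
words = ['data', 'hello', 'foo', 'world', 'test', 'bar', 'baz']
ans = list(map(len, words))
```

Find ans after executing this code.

Step 1: Map len() to each word:
  'data' -> 4
  'hello' -> 5
  'foo' -> 3
  'world' -> 5
  'test' -> 4
  'bar' -> 3
  'baz' -> 3
Therefore ans = [4, 5, 3, 5, 4, 3, 3].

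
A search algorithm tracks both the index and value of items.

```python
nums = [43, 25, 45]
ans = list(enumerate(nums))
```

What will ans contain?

Step 1: enumerate pairs each element with its index:
  (0, 43)
  (1, 25)
  (2, 45)
Therefore ans = [(0, 43), (1, 25), (2, 45)].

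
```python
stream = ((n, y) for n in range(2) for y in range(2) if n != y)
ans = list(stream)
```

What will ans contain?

Step 1: Nested generator over range(2) x range(2) where n != y:
  (0, 0): excluded (n == y)
  (0, 1): included
  (1, 0): included
  (1, 1): excluded (n == y)
Therefore ans = [(0, 1), (1, 0)].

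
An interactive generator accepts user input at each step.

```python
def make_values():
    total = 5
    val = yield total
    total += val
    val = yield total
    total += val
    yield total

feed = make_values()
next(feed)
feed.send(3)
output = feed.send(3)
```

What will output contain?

Step 1: next() -> yield total=5.
Step 2: send(3) -> val=3, total = 5+3 = 8, yield 8.
Step 3: send(3) -> val=3, total = 8+3 = 11, yield 11.
Therefore output = 11.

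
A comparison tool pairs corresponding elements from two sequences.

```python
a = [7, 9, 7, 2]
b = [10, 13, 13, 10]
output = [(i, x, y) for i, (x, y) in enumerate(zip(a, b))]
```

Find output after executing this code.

Step 1: enumerate(zip(a, b)) gives index with paired elements:
  i=0: (7, 10)
  i=1: (9, 13)
  i=2: (7, 13)
  i=3: (2, 10)
Therefore output = [(0, 7, 10), (1, 9, 13), (2, 7, 13), (3, 2, 10)].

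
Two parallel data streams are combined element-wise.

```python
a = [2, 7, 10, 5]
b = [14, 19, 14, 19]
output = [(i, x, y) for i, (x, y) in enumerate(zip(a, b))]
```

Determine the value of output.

Step 1: enumerate(zip(a, b)) gives index with paired elements:
  i=0: (2, 14)
  i=1: (7, 19)
  i=2: (10, 14)
  i=3: (5, 19)
Therefore output = [(0, 2, 14), (1, 7, 19), (2, 10, 14), (3, 5, 19)].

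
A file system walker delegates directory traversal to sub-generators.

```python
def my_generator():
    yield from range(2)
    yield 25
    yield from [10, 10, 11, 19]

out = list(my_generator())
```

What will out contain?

Step 1: Trace yields in order:
  yield 0
  yield 1
  yield 25
  yield 10
  yield 10
  yield 11
  yield 19
Therefore out = [0, 1, 25, 10, 10, 11, 19].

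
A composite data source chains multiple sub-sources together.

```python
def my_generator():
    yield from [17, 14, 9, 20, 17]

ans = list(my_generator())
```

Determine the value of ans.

Step 1: yield from delegates to the iterable, yielding each element.
Step 2: Collected values: [17, 14, 9, 20, 17].
Therefore ans = [17, 14, 9, 20, 17].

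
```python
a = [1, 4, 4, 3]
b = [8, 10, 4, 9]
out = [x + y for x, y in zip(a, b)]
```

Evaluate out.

Step 1: Add corresponding elements:
  1 + 8 = 9
  4 + 10 = 14
  4 + 4 = 8
  3 + 9 = 12
Therefore out = [9, 14, 8, 12].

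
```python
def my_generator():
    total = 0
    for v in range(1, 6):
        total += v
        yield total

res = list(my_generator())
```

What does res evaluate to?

Step 1: Generator accumulates running sum:
  v=1: total = 1, yield 1
  v=2: total = 3, yield 3
  v=3: total = 6, yield 6
  v=4: total = 10, yield 10
  v=5: total = 15, yield 15
Therefore res = [1, 3, 6, 10, 15].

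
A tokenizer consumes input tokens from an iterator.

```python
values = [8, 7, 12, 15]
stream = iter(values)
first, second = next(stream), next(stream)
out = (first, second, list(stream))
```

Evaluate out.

Step 1: Create iterator over [8, 7, 12, 15].
Step 2: first = 8, second = 7.
Step 3: Remaining elements: [12, 15].
Therefore out = (8, 7, [12, 15]).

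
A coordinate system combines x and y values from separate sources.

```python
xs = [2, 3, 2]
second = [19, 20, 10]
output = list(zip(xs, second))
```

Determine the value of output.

Step 1: zip pairs elements at same index:
  Index 0: (2, 19)
  Index 1: (3, 20)
  Index 2: (2, 10)
Therefore output = [(2, 19), (3, 20), (2, 10)].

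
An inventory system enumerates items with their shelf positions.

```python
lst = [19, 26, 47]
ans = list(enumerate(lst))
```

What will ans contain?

Step 1: enumerate pairs each element with its index:
  (0, 19)
  (1, 26)
  (2, 47)
Therefore ans = [(0, 19), (1, 26), (2, 47)].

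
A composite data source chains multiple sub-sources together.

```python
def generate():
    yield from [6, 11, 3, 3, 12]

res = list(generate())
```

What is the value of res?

Step 1: yield from delegates to the iterable, yielding each element.
Step 2: Collected values: [6, 11, 3, 3, 12].
Therefore res = [6, 11, 3, 3, 12].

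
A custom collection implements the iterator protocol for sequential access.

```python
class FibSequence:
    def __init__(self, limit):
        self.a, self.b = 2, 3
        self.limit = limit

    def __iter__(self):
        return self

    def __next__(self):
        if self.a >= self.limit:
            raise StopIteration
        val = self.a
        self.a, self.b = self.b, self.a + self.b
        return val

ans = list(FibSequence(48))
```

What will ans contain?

Step 1: Fibonacci-like sequence (a=2, b=3) until >= 48:
  Yield 2, then a,b = 3,5
  Yield 3, then a,b = 5,8
  Yield 5, then a,b = 8,13
  Yield 8, then a,b = 13,21
  Yield 13, then a,b = 21,34
  Yield 21, then a,b = 34,55
  Yield 34, then a,b = 55,89
Step 2: 55 >= 48, stop.
Therefore ans = [2, 3, 5, 8, 13, 21, 34].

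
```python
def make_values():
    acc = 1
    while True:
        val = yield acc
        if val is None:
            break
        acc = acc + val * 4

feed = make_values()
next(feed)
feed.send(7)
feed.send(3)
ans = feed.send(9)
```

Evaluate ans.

Step 1: next() -> yield acc=1.
Step 2: send(7) -> val=7, acc = 1 + 7*4 = 29, yield 29.
Step 3: send(3) -> val=3, acc = 29 + 3*4 = 41, yield 41.
Step 4: send(9) -> val=9, acc = 41 + 9*4 = 77, yield 77.
Therefore ans = 77.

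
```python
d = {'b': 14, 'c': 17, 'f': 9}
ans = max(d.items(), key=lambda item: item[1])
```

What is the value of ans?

Step 1: Find item with maximum value:
  ('b', 14)
  ('c', 17)
  ('f', 9)
Step 2: Maximum value is 17 at key 'c'.
Therefore ans = ('c', 17).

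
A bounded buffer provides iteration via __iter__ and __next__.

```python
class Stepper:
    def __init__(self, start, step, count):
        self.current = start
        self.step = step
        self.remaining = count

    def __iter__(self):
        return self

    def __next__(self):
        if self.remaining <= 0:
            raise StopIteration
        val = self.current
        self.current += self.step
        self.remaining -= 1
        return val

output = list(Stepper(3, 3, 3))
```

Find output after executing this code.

Step 1: Stepper starts at 3, increments by 3, for 3 steps:
  Yield 3, then current += 3
  Yield 6, then current += 3
  Yield 9, then current += 3
Therefore output = [3, 6, 9].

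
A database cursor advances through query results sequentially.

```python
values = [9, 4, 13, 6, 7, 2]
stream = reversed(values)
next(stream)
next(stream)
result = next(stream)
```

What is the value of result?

Step 1: reversed([9, 4, 13, 6, 7, 2]) gives iterator: [2, 7, 6, 13, 4, 9].
Step 2: First next() = 2, second next() = 7.
Step 3: Third next() = 6.
Therefore result = 6.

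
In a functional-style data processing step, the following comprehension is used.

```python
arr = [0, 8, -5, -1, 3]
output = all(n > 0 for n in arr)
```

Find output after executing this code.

Step 1: Check n > 0 for each element in [0, 8, -5, -1, 3]:
  0 > 0: False
  8 > 0: True
  -5 > 0: False
  -1 > 0: False
  3 > 0: True
Step 2: all() returns False.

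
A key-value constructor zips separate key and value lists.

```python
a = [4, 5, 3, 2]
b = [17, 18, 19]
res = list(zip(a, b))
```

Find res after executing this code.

Step 1: zip stops at shortest (len(a)=4, len(b)=3):
  Index 0: (4, 17)
  Index 1: (5, 18)
  Index 2: (3, 19)
Step 2: Last element of a (2) has no pair, dropped.
Therefore res = [(4, 17), (5, 18), (3, 19)].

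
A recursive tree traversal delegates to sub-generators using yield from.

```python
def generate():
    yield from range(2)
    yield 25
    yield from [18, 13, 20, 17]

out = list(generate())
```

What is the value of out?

Step 1: Trace yields in order:
  yield 0
  yield 1
  yield 25
  yield 18
  yield 13
  yield 20
  yield 17
Therefore out = [0, 1, 25, 18, 13, 20, 17].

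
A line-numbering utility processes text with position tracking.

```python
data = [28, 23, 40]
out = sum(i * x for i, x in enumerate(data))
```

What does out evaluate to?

Step 1: Compute i * x for each (i, x) in enumerate([28, 23, 40]):
  i=0, x=28: 0*28 = 0
  i=1, x=23: 1*23 = 23
  i=2, x=40: 2*40 = 80
Step 2: sum = 0 + 23 + 80 = 103.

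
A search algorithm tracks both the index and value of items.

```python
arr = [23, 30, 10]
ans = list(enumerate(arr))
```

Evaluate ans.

Step 1: enumerate pairs each element with its index:
  (0, 23)
  (1, 30)
  (2, 10)
Therefore ans = [(0, 23), (1, 30), (2, 10)].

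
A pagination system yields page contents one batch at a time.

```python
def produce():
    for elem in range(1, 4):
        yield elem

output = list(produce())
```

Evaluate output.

Step 1: The generator yields each value from range(1, 4).
Step 2: list() consumes all yields: [1, 2, 3].
Therefore output = [1, 2, 3].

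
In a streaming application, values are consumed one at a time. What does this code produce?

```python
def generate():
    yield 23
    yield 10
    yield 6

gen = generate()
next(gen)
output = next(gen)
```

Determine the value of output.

Step 1: generate() creates a generator.
Step 2: next(gen) yields 23 (consumed and discarded).
Step 3: next(gen) yields 10, assigned to output.
Therefore output = 10.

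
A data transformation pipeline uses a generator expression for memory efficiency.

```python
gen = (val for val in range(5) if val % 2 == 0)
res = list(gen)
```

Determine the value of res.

Step 1: Filter range(5) keeping only even values:
  val=0: even, included
  val=1: odd, excluded
  val=2: even, included
  val=3: odd, excluded
  val=4: even, included
Therefore res = [0, 2, 4].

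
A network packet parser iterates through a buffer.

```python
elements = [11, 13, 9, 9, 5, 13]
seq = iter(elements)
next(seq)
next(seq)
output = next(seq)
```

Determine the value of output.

Step 1: Create iterator over [11, 13, 9, 9, 5, 13].
Step 2: next() consumes 11.
Step 3: next() consumes 13.
Step 4: next() returns 9.
Therefore output = 9.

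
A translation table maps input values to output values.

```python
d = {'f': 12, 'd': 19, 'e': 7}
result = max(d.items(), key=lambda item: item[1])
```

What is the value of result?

Step 1: Find item with maximum value:
  ('f', 12)
  ('d', 19)
  ('e', 7)
Step 2: Maximum value is 19 at key 'd'.
Therefore result = ('d', 19).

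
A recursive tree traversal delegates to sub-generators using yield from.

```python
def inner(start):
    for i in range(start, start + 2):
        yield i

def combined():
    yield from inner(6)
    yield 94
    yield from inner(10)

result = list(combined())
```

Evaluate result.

Step 1: combined() delegates to inner(6):
  yield 6
  yield 7
Step 2: yield 94
Step 3: Delegates to inner(10):
  yield 10
  yield 11
Therefore result = [6, 7, 94, 10, 11].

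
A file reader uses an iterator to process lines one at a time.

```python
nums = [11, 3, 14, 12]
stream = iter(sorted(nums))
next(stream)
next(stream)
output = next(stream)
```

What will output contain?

Step 1: sorted([11, 3, 14, 12]) = [3, 11, 12, 14].
Step 2: Create iterator and skip 2 elements.
Step 3: next() returns 12.
Therefore output = 12.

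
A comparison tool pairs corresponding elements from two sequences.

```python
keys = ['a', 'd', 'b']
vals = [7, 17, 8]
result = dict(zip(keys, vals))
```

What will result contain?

Step 1: zip pairs keys with values:
  'a' -> 7
  'd' -> 17
  'b' -> 8
Therefore result = {'a': 7, 'd': 17, 'b': 8}.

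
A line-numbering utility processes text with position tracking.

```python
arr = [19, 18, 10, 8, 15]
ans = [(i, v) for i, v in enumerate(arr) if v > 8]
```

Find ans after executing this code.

Step 1: Filter enumerate([19, 18, 10, 8, 15]) keeping v > 8:
  (0, 19): 19 > 8, included
  (1, 18): 18 > 8, included
  (2, 10): 10 > 8, included
  (3, 8): 8 <= 8, excluded
  (4, 15): 15 > 8, included
Therefore ans = [(0, 19), (1, 18), (2, 10), (4, 15)].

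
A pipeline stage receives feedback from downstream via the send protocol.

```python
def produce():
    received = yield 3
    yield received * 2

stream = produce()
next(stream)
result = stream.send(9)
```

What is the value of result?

Step 1: next(stream) advances to first yield, producing 3.
Step 2: send(9) resumes, received = 9.
Step 3: yield received * 2 = 9 * 2 = 18.
Therefore result = 18.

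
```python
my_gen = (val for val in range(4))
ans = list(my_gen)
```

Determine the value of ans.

Step 1: Generator expression iterates range(4): [0, 1, 2, 3].
Step 2: list() collects all values.
Therefore ans = [0, 1, 2, 3].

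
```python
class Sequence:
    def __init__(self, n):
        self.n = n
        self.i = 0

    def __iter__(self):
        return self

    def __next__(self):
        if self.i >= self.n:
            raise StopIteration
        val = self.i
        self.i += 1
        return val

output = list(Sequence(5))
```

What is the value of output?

Step 1: Sequence(5) creates an iterator counting 0 to 4.
Step 2: list() consumes all values: [0, 1, 2, 3, 4].
Therefore output = [0, 1, 2, 3, 4].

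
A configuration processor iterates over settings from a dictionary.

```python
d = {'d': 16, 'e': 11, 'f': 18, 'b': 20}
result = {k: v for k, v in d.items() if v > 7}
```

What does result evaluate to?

Step 1: Filter items where value > 7:
  'd': 16 > 7: kept
  'e': 11 > 7: kept
  'f': 18 > 7: kept
  'b': 20 > 7: kept
Therefore result = {'d': 16, 'e': 11, 'f': 18, 'b': 20}.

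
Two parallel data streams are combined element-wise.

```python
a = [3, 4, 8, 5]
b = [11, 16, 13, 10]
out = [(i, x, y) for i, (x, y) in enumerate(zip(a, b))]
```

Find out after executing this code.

Step 1: enumerate(zip(a, b)) gives index with paired elements:
  i=0: (3, 11)
  i=1: (4, 16)
  i=2: (8, 13)
  i=3: (5, 10)
Therefore out = [(0, 3, 11), (1, 4, 16), (2, 8, 13), (3, 5, 10)].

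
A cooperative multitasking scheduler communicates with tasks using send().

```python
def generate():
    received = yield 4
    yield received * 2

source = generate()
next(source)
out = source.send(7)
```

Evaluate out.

Step 1: next(source) advances to first yield, producing 4.
Step 2: send(7) resumes, received = 7.
Step 3: yield received * 2 = 7 * 2 = 14.
Therefore out = 14.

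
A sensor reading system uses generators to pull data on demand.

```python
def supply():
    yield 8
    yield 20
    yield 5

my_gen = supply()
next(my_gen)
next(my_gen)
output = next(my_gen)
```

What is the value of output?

Step 1: supply() creates a generator.
Step 2: next(my_gen) yields 8 (consumed and discarded).
Step 3: next(my_gen) yields 20 (consumed and discarded).
Step 4: next(my_gen) yields 5, assigned to output.
Therefore output = 5.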